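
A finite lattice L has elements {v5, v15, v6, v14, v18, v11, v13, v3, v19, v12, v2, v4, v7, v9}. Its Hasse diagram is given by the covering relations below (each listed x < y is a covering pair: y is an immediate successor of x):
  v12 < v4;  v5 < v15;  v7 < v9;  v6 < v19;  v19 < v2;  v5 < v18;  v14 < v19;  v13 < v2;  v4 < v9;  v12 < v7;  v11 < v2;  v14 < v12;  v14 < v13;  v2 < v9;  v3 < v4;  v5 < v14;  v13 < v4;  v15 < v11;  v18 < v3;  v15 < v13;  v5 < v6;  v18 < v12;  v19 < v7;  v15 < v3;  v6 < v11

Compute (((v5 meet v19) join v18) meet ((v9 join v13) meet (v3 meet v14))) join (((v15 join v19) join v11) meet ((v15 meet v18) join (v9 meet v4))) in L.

v5 ∧ v19 = v5
v5 ∨ v18 = v18
v9 ∨ v13 = v9
v3 ∧ v14 = v5
v9 ∧ v5 = v5
v18 ∧ v5 = v5
v15 ∨ v19 = v2
v2 ∨ v11 = v2
v15 ∧ v18 = v5
v9 ∧ v4 = v4
v5 ∨ v4 = v4
v2 ∧ v4 = v13
v5 ∨ v13 = v13

v13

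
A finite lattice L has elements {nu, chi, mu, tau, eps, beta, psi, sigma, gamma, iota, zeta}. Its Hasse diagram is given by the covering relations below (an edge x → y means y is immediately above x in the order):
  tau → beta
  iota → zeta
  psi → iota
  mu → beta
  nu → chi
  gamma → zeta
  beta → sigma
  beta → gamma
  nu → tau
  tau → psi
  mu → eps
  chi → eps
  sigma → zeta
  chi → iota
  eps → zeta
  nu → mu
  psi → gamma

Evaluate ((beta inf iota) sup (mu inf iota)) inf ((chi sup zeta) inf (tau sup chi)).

beta ∧ iota = tau
mu ∧ iota = nu
tau ∨ nu = tau
chi ∨ zeta = zeta
tau ∨ chi = iota
zeta ∧ iota = iota
tau ∧ iota = tau

tau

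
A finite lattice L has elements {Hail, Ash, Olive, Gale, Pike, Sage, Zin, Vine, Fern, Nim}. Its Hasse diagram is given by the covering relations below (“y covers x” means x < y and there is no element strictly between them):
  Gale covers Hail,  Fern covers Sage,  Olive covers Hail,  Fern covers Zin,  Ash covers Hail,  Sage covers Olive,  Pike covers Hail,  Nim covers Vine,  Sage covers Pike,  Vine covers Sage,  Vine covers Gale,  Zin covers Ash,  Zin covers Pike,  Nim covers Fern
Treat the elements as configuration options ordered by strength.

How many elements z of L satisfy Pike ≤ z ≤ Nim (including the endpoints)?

The interval [Pike, Nim] = {Fern, Nim, Pike, Sage, Vine, Zin}, which has 6 elements.

6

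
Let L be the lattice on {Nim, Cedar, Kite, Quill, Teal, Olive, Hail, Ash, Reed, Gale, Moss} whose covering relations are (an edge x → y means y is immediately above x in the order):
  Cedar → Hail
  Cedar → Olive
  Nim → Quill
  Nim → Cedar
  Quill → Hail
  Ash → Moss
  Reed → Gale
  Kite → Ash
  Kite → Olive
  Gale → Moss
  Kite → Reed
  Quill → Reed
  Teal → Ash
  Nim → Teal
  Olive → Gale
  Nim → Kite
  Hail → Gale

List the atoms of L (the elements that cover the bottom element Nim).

Cedar, Kite, Quill, Teal

The atoms are exactly the elements that cover Nim: Cedar, Kite, Quill, Teal.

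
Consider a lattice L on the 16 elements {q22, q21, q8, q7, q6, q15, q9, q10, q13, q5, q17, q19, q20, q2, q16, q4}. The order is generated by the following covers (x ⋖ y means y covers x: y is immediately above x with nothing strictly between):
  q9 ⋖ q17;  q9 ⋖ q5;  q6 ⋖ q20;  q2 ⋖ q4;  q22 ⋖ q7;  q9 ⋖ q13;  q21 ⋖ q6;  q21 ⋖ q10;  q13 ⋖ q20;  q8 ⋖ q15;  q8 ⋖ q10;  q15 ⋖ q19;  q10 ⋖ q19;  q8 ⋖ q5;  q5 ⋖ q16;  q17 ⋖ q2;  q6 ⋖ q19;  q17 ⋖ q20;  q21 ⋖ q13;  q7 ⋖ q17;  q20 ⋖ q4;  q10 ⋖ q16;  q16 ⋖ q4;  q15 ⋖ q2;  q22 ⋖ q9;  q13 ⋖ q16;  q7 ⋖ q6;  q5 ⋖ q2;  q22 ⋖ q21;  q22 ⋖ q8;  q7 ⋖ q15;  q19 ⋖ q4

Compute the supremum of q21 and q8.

q10

Common upper bounds of {q21, q8}: q10, q16, q19, q4.
The least among these is q10.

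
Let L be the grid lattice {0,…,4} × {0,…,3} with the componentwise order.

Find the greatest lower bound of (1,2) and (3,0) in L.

In a product of chains, the meet is componentwise min, giving (1,0).

(1,0)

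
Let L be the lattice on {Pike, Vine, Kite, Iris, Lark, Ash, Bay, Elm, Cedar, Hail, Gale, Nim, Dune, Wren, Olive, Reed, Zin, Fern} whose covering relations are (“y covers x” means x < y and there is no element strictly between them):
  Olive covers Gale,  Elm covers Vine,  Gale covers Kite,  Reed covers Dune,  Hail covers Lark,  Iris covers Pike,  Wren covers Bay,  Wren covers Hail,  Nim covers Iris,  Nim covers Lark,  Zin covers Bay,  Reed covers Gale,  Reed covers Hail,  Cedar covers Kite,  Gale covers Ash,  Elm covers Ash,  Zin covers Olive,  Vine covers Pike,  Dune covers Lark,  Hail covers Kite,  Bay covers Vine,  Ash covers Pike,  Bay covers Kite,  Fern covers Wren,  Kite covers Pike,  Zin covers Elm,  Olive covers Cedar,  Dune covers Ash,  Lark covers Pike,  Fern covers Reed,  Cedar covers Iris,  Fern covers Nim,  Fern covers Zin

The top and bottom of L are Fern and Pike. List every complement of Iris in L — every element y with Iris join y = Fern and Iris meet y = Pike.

Need y with Iris ∨ y = Fern and Iris ∧ y = Pike.
Checking each element gives: Dune, Hail, Reed, Wren.

Dune, Hail, Reed, Wren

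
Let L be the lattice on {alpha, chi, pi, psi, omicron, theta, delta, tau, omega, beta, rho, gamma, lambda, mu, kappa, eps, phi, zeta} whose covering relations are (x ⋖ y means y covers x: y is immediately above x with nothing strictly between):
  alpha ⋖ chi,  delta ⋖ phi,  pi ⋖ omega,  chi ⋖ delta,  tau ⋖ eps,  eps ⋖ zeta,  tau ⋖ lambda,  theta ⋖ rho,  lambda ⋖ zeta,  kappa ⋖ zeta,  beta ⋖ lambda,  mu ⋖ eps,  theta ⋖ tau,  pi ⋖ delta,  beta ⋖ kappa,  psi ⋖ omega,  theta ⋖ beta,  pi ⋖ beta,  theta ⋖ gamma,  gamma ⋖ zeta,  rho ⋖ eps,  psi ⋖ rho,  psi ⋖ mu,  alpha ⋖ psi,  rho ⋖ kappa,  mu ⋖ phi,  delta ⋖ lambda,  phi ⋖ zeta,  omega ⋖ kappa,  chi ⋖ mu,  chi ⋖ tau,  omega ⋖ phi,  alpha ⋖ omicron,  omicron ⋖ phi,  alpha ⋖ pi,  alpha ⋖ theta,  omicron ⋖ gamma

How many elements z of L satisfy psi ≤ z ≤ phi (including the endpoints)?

4

The interval [psi, phi] = {mu, omega, phi, psi}, which has 4 elements.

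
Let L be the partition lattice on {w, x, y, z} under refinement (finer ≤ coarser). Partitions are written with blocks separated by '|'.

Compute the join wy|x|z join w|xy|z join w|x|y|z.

wxy|z

The join of wy|x|z, w|xy|z, w|x|y|z merges any blocks that overlap across the partitions, giving wxy|z.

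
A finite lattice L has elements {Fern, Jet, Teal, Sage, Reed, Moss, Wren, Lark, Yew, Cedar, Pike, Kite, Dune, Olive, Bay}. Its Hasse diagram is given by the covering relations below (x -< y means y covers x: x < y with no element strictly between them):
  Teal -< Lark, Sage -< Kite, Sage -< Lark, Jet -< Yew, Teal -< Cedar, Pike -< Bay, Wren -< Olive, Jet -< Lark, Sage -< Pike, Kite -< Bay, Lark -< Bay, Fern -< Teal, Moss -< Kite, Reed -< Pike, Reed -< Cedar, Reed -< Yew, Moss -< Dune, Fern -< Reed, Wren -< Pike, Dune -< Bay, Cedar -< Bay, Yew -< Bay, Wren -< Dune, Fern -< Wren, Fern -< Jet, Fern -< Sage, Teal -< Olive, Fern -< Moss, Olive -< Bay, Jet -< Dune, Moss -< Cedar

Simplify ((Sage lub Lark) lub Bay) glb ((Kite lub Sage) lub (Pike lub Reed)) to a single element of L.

Bay

Sage ∨ Lark = Lark
Lark ∨ Bay = Bay
Kite ∨ Sage = Kite
Pike ∨ Reed = Pike
Kite ∨ Pike = Bay
Bay ∧ Bay = Bay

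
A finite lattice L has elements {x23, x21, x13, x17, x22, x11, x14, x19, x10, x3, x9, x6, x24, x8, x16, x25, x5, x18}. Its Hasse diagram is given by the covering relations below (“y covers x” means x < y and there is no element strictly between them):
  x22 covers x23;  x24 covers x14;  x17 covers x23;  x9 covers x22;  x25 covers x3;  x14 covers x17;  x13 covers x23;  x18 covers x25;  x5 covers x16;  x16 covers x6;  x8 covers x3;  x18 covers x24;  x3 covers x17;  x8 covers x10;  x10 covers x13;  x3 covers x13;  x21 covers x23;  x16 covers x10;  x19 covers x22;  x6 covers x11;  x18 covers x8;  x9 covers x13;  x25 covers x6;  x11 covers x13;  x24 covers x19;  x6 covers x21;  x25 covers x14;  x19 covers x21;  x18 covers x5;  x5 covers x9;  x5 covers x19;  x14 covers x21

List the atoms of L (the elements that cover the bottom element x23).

The atoms are exactly the elements that cover x23: x13, x17, x21, x22.

x13, x17, x21, x22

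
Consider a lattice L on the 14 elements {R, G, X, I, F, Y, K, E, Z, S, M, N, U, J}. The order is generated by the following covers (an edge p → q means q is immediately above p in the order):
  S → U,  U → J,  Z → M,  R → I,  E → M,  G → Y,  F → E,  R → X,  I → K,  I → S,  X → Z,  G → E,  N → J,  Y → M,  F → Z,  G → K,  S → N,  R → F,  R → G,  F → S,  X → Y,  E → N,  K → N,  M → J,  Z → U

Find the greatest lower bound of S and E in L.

Common lower bounds of {S, E}: F, R.
The greatest among these is F.

F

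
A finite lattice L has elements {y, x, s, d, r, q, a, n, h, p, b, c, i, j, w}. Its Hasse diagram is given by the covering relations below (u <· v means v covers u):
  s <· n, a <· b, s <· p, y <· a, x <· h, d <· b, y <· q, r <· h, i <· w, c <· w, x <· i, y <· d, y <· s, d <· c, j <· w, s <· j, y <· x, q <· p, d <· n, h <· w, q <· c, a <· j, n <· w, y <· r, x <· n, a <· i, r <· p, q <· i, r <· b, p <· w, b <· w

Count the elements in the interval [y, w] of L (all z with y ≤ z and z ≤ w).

15

The interval [y, w] = {a, b, c, d, h, i, j, n, p, q, r, s, w, x, y}, which has 15 elements.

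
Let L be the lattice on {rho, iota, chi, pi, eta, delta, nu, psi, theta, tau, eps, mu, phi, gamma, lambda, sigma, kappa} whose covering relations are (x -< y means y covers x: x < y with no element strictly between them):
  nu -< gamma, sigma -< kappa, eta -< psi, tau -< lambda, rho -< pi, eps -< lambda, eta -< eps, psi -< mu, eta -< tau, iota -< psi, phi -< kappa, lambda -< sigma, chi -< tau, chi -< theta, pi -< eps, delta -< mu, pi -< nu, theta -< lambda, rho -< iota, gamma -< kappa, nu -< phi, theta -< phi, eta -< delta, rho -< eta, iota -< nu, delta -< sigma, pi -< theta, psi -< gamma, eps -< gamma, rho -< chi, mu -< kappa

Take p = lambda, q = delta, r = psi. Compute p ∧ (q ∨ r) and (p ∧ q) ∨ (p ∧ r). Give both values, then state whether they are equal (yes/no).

eta; eta; yes

q ∨ r = mu, so p ∧ (q ∨ r) = lambda ∧ mu = eta.
p ∧ q = eta and p ∧ r = eta, so (p ∧ q) ∨ (p ∧ r) = eta ∨ eta = eta.
Equal: yes.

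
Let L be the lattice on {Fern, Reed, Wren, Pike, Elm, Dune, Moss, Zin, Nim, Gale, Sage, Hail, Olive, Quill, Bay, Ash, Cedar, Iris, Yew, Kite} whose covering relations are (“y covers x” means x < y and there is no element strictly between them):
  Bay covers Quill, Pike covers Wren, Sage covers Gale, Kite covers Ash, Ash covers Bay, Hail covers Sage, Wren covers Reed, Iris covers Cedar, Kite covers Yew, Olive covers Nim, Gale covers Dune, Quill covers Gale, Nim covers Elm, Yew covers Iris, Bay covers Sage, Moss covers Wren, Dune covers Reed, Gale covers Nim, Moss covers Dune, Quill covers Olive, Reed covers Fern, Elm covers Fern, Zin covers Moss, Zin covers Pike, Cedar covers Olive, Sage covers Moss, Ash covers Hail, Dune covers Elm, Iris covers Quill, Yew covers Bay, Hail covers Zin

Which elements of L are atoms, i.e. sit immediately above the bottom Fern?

The atoms are exactly the elements that cover Fern: Elm, Reed.

Elm, Reed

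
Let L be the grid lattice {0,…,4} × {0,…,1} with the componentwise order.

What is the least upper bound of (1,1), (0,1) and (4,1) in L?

Common upper bounds of {(1,1), (0,1), (4,1)}: (4,1).
The least among these is (4,1).

(4,1)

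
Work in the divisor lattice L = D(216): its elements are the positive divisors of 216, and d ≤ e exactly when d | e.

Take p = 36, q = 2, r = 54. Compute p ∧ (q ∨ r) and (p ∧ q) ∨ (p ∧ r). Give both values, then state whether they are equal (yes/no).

18; 18; yes

q ∨ r = 54, so p ∧ (q ∨ r) = 36 ∧ 54 = 18.
p ∧ q = 2 and p ∧ r = 18, so (p ∧ q) ∨ (p ∧ r) = 2 ∨ 18 = 18.
Equal: yes.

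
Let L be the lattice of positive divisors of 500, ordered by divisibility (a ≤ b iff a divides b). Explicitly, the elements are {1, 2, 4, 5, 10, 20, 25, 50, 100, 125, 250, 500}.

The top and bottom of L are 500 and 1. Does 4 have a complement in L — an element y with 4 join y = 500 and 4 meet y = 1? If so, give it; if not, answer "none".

Need y with 4 ∨ y = 500 and 4 ∧ y = 1.
Checking each element gives: 125.

125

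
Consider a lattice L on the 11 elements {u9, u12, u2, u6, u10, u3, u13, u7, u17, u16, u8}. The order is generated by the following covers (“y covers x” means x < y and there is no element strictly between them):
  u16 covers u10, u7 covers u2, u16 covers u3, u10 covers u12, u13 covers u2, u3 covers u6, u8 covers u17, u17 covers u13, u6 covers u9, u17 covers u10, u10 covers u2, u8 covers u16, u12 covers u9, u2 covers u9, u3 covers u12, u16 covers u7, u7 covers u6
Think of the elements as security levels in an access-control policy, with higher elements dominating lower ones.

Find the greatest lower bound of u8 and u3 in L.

Common lower bounds of {u8, u3}: u12, u3, u6, u9.
The greatest among these is u3.

u3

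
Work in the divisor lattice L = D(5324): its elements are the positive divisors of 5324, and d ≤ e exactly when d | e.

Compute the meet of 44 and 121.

Common lower bounds of {44, 121}: 1, 11.
The greatest among these is 11.

11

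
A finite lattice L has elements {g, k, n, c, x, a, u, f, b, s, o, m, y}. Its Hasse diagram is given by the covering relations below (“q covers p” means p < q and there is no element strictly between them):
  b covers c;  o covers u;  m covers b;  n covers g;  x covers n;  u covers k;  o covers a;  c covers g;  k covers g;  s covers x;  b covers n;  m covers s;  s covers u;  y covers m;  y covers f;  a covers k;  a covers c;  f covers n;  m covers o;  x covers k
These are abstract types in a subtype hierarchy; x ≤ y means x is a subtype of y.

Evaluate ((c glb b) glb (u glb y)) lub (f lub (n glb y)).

c ∧ b = c
u ∧ y = u
c ∧ u = g
n ∧ y = n
f ∨ n = f
g ∨ f = f

f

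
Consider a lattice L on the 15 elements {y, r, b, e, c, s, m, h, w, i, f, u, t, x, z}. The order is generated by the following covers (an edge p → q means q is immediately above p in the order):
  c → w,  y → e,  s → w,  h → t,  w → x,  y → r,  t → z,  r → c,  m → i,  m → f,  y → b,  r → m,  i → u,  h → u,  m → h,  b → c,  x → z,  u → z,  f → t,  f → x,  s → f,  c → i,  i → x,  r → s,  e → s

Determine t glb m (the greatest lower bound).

m

Common lower bounds of {t, m}: m, r, y.
The greatest among these is m.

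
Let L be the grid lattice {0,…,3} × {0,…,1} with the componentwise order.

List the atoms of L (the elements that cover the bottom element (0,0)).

The atoms are exactly the elements that cover (0,0): (0,1), (1,0).

(0,1), (1,0)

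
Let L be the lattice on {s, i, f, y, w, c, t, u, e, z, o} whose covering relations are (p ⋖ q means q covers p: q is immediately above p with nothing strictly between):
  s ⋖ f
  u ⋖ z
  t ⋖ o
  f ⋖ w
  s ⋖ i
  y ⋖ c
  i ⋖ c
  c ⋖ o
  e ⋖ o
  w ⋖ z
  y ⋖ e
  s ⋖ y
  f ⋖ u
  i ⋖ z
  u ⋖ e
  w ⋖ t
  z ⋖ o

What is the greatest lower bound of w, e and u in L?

Common lower bounds of {w, e, u}: f, s.
The greatest among these is f.

f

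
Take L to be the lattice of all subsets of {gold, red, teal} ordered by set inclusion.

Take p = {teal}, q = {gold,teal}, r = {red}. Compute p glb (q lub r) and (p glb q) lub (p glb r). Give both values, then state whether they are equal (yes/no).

{teal}; {teal}; yes

q lub r = {gold,red,teal}, so p glb (q lub r) = {teal} glb {gold,red,teal} = {teal}.
p glb q = {teal} and p glb r = ∅, so (p glb q) lub (p glb r) = {teal} lub ∅ = {teal}.
Equal: yes.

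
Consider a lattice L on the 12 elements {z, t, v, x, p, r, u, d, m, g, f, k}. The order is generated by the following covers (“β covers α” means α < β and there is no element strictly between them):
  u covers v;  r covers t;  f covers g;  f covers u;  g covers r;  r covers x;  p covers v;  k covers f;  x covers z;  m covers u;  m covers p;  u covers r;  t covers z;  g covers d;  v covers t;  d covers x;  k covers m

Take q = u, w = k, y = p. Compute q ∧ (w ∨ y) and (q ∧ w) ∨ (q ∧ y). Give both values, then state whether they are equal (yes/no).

u; u; yes

w ∨ y = k, so q ∧ (w ∨ y) = u ∧ k = u.
q ∧ w = u and q ∧ y = v, so (q ∧ w) ∨ (q ∧ y) = u ∨ v = u.
Equal: yes.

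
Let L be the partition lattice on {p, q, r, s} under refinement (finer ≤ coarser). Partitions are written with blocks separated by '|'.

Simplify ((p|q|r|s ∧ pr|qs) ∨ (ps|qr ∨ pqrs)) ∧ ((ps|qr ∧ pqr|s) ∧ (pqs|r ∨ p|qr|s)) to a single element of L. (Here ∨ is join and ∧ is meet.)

p|qr|s

p|q|r|s ∧ pr|qs = p|q|r|s
ps|qr ∨ pqrs = pqrs
p|q|r|s ∨ pqrs = pqrs
ps|qr ∧ pqr|s = p|qr|s
pqs|r ∨ p|qr|s = pqrs
p|qr|s ∧ pqrs = p|qr|s
pqrs ∧ p|qr|s = p|qr|s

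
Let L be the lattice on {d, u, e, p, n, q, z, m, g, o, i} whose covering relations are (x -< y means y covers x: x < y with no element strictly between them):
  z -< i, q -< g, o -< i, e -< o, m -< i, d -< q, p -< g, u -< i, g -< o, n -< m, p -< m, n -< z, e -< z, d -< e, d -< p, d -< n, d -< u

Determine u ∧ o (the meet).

d

Common lower bounds of {u, o}: d.
The greatest among these is d.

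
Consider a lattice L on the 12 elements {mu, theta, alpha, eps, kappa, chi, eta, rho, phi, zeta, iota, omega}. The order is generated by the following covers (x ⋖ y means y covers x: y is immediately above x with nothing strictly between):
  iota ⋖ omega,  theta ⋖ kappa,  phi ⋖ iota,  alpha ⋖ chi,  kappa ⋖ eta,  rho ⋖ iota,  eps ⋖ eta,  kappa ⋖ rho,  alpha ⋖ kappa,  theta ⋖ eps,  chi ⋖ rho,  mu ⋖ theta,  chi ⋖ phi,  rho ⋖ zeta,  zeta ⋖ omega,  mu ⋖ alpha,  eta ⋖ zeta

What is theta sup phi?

iota

Common upper bounds of {theta, phi}: iota, omega.
The least among these is iota.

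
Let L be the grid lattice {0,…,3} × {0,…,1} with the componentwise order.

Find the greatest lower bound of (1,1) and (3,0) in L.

In a product of chains, the meet is componentwise min, giving (1,0).

(1,0)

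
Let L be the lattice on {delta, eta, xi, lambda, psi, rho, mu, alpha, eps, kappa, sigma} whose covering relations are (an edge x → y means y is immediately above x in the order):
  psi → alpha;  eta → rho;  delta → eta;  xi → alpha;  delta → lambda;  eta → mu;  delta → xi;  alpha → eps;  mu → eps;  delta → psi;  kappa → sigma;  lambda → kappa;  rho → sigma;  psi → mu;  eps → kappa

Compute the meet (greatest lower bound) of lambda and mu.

delta

Common lower bounds of {lambda, mu}: delta.
The greatest among these is delta.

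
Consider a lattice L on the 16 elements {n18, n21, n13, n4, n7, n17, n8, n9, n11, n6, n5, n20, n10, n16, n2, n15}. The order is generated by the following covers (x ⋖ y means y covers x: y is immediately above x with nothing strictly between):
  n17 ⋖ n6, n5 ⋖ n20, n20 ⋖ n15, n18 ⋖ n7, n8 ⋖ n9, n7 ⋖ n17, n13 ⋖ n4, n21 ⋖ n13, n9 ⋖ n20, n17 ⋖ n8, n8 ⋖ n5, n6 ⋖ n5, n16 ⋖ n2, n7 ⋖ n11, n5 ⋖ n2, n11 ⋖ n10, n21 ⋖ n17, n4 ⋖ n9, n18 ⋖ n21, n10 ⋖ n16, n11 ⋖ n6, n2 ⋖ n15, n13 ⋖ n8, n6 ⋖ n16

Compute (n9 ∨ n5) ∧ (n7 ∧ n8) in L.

n7

n9 ∨ n5 = n20
n7 ∧ n8 = n7
n20 ∧ n7 = n7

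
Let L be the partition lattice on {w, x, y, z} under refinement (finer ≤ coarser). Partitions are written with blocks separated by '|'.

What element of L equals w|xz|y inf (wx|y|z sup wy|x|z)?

wx|y|z ∨ wy|x|z = wxy|z
w|xz|y ∧ wxy|z = w|x|y|z

w|x|y|z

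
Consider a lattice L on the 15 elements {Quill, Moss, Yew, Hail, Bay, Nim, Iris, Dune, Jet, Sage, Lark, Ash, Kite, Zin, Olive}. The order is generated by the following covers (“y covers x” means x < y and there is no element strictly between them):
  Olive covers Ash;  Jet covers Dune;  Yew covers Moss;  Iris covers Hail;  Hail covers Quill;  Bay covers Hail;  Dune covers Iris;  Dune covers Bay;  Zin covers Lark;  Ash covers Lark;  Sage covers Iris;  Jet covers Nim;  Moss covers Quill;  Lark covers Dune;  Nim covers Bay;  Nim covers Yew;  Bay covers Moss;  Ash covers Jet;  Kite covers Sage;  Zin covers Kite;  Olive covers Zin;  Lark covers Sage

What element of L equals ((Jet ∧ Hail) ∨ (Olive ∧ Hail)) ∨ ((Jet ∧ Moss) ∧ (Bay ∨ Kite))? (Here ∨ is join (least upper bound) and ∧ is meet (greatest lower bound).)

Bay

Jet ∧ Hail = Hail
Olive ∧ Hail = Hail
Hail ∨ Hail = Hail
Jet ∧ Moss = Moss
Bay ∨ Kite = Zin
Moss ∧ Zin = Moss
Hail ∨ Moss = Bay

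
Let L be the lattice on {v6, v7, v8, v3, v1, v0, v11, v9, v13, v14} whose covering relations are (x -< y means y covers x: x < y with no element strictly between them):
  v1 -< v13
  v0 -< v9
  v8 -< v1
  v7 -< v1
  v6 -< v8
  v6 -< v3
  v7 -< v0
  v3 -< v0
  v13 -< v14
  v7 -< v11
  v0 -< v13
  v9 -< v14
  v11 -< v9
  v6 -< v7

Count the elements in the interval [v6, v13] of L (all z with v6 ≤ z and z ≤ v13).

7

The interval [v6, v13] = {v0, v1, v13, v3, v6, v7, v8}, which has 7 elements.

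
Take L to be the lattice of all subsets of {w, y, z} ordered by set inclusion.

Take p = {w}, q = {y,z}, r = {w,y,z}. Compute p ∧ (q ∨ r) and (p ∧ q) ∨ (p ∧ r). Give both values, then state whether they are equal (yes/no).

{w}; {w}; yes

q ∨ r = {w,y,z}, so p ∧ (q ∨ r) = {w} ∧ {w,y,z} = {w}.
p ∧ q = {} and p ∧ r = {w}, so (p ∧ q) ∨ (p ∧ r) = {} ∨ {w} = {w}.
Equal: yes.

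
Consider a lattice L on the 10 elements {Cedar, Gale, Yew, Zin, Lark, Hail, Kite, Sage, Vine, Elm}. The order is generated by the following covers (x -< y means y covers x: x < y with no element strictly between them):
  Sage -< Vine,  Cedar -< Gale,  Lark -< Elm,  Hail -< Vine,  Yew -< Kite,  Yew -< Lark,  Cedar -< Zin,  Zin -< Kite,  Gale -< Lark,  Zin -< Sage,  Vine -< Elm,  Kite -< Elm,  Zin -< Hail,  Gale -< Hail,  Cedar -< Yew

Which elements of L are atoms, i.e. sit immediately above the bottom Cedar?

The atoms are exactly the elements that cover Cedar: Gale, Yew, Zin.

Gale, Yew, Zin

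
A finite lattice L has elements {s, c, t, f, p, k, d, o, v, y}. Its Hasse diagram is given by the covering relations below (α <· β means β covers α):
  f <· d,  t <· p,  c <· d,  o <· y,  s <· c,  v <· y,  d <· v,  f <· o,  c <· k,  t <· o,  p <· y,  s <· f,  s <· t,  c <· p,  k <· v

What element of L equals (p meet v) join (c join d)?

d

p ∧ v = c
c ∨ d = d
c ∨ d = d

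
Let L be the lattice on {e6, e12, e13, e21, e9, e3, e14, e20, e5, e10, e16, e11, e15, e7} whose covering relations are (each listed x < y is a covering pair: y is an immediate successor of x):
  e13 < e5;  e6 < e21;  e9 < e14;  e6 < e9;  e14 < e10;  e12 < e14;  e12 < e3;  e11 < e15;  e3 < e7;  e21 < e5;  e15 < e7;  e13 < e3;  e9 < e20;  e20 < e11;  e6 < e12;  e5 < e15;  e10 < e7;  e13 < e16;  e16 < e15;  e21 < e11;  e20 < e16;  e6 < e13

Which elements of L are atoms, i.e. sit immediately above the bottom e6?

The atoms are exactly the elements that cover e6: e12, e13, e21, e9.

e12, e13, e21, e9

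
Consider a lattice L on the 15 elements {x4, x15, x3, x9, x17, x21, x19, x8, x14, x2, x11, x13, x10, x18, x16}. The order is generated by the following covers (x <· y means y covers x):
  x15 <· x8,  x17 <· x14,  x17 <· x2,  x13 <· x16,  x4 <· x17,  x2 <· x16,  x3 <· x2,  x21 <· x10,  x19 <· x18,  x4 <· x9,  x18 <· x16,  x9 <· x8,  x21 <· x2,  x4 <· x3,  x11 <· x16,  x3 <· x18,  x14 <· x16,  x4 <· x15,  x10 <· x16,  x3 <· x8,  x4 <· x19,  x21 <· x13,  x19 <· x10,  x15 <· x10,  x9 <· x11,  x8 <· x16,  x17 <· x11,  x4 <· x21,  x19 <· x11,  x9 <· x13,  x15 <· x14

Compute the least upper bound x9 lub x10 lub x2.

x16

Common upper bounds of {x9, x10, x2}: x16.
The least among these is x16.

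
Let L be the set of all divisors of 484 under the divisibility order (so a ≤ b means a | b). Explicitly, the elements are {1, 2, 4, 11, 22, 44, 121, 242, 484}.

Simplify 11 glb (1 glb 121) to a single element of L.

1 ∧ 121 = 1
11 ∧ 1 = 1

1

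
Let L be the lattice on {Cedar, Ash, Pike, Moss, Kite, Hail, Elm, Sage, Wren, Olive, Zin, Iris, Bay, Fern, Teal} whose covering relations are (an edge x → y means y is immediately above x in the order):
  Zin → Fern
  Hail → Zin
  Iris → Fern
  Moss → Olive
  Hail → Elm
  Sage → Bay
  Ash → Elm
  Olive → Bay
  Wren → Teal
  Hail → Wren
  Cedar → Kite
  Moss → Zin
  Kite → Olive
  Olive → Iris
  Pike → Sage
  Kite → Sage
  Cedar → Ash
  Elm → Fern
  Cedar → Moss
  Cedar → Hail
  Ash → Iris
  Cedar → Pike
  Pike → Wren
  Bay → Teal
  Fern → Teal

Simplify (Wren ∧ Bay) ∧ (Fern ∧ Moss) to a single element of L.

Cedar

Wren ∧ Bay = Pike
Fern ∧ Moss = Moss
Pike ∧ Moss = Cedar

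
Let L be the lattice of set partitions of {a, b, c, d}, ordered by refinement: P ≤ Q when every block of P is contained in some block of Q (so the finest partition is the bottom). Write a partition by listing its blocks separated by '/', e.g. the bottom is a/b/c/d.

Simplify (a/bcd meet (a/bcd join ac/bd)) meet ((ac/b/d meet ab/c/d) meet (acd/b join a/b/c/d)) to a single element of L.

a/bcd ∨ ac/bd = abcd
a/bcd ∧ abcd = a/bcd
ac/b/d ∧ ab/c/d = a/b/c/d
acd/b ∨ a/b/c/d = acd/b
a/b/c/d ∧ acd/b = a/b/c/d
a/bcd ∧ a/b/c/d = a/b/c/d

a/b/c/d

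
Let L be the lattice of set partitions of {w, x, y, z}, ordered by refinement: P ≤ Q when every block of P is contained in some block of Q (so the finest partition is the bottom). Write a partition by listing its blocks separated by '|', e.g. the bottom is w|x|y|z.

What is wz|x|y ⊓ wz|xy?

wz|x|y

Common lower bounds of {wz|x|y, wz|xy}: wz|x|y, w|x|y|z.
The greatest among these is wz|x|y.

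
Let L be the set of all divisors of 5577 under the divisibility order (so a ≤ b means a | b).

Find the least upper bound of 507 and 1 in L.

In the divisibility order, the join is the least common multiple: lcm(507, 1) = 507.

507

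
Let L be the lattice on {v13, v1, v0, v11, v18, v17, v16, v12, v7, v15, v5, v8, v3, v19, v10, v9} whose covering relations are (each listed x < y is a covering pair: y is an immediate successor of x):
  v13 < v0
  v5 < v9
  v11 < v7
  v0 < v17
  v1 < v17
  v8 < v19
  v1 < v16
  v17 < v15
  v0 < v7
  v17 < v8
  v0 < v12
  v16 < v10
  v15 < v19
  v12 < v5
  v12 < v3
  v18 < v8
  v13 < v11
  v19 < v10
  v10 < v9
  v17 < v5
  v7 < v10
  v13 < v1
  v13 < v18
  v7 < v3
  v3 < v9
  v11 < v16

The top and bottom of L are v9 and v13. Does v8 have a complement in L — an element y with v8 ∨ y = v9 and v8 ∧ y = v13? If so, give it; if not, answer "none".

none

For every candidate y, either v8 ∨ y ≠ v9 or v8 ∧ y ≠ v13; no complement exists.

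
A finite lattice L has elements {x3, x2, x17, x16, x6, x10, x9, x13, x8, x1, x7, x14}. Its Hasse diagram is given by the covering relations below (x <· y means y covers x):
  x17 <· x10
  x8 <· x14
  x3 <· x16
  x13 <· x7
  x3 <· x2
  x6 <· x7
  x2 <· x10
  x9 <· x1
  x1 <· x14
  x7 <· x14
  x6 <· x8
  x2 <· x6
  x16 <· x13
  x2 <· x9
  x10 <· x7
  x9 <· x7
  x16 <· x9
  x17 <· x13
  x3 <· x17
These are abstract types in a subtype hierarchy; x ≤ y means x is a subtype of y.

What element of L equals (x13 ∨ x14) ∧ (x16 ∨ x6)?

x13 ∨ x14 = x14
x16 ∨ x6 = x7
x14 ∧ x7 = x7

x7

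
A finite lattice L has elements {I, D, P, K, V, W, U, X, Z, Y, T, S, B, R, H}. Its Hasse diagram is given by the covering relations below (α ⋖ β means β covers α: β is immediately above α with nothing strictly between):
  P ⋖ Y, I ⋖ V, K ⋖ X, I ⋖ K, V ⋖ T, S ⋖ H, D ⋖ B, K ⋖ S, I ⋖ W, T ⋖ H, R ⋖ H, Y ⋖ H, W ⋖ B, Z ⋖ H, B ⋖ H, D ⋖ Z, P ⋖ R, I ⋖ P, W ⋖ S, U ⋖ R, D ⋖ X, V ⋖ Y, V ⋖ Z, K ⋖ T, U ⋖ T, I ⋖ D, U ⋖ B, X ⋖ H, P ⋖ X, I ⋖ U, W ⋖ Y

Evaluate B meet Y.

B ∧ Y = W

W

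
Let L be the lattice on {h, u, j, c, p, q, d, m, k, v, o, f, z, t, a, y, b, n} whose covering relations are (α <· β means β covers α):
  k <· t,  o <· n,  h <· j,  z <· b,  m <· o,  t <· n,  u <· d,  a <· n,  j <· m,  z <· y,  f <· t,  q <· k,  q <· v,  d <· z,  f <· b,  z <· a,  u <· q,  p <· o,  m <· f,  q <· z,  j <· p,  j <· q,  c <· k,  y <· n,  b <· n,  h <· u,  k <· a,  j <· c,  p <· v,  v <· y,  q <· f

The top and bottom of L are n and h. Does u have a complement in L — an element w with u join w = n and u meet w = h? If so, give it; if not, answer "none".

o

Need w with u ∨ w = n and u ∧ w = h.
Checking each element gives: o.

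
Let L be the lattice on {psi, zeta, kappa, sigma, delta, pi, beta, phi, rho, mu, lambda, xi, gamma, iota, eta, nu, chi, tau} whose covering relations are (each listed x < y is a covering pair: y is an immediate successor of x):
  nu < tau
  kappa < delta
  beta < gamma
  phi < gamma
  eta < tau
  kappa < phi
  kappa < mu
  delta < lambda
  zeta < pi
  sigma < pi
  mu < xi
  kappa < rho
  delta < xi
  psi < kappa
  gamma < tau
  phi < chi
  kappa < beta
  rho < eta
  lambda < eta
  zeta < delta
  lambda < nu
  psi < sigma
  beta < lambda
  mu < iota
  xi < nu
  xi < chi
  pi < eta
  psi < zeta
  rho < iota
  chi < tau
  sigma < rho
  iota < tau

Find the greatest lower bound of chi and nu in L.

Common lower bounds of {chi, nu}: delta, kappa, mu, psi, xi, zeta.
The greatest among these is xi.

xi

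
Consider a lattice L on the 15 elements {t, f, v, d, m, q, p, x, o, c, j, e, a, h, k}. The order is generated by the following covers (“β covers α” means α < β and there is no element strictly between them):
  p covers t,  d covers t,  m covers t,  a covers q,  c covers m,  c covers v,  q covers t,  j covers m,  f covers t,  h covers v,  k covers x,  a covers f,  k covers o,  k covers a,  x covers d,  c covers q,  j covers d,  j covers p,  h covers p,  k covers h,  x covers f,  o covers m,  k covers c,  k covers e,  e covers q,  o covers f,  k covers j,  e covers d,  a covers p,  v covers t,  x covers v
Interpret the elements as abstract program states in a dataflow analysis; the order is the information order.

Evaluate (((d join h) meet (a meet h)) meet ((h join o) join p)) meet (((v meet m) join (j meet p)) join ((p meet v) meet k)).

p

d ∨ h = k
a ∧ h = p
k ∧ p = p
h ∨ o = k
k ∨ p = k
p ∧ k = p
v ∧ m = t
j ∧ p = p
t ∨ p = p
p ∧ v = t
t ∧ k = t
p ∨ t = p
p ∧ p = p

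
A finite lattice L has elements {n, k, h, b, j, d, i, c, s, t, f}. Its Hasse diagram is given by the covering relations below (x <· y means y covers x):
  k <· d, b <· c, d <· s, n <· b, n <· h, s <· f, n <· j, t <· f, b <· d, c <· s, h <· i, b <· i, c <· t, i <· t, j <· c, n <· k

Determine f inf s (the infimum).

Common lower bounds of {f, s}: b, c, d, j, k, n, s.
The greatest among these is s.

s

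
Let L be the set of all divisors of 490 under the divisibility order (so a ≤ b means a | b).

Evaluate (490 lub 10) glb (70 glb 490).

70

490 ∨ 10 = 490
70 ∧ 490 = 70
490 ∧ 70 = 70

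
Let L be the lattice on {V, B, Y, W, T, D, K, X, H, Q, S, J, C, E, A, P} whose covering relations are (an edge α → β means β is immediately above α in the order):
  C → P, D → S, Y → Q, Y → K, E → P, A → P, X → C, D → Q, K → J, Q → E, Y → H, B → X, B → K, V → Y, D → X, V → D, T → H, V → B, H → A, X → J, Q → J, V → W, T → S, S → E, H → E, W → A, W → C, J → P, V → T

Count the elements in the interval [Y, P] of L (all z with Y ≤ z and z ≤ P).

The interval [Y, P] = {A, E, H, J, K, P, Q, Y}, which has 8 elements.

8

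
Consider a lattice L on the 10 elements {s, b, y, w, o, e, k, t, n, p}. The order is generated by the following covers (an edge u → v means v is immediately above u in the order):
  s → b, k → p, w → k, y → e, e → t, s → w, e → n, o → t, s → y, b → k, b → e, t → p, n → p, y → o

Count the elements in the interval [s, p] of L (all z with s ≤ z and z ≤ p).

10

The interval [s, p] = {b, e, k, n, o, p, s, t, w, y}, which has 10 elements.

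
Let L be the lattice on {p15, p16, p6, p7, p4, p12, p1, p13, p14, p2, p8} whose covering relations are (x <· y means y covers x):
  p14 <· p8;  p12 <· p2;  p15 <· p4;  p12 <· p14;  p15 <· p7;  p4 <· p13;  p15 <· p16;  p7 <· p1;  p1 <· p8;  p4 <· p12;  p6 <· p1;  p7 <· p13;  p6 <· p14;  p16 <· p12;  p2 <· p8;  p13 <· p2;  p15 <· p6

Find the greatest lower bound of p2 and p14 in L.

Common lower bounds of {p2, p14}: p12, p15, p16, p4.
The greatest among these is p12.

p12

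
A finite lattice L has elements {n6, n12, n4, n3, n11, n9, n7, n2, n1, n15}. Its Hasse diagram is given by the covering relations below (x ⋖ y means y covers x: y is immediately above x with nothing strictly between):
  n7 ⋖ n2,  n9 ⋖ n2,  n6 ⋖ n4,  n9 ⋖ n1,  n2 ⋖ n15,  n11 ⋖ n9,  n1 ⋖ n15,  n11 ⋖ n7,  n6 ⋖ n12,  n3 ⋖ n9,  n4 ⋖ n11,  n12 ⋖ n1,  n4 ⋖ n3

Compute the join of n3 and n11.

n9

Common upper bounds of {n3, n11}: n1, n15, n2, n9.
The least among these is n9.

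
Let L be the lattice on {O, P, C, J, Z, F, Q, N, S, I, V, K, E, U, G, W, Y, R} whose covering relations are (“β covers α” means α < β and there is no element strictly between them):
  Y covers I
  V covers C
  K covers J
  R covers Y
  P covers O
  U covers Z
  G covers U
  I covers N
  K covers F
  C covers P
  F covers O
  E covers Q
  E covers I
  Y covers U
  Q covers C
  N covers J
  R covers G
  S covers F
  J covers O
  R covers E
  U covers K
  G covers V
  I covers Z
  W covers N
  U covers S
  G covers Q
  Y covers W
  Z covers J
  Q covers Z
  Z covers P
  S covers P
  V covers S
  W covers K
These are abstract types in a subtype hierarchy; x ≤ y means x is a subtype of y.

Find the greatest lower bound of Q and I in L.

Common lower bounds of {Q, I}: J, O, P, Z.
The greatest among these is Z.

Z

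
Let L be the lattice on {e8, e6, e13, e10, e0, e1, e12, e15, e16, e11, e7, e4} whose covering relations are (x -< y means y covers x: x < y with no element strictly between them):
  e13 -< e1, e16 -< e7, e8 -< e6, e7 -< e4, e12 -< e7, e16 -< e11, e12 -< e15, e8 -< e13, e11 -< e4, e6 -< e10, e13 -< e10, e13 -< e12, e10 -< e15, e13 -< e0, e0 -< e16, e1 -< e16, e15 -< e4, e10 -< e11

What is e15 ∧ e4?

e15

Common lower bounds of {e15, e4}: e10, e12, e13, e15, e6, e8.
The greatest among these is e15.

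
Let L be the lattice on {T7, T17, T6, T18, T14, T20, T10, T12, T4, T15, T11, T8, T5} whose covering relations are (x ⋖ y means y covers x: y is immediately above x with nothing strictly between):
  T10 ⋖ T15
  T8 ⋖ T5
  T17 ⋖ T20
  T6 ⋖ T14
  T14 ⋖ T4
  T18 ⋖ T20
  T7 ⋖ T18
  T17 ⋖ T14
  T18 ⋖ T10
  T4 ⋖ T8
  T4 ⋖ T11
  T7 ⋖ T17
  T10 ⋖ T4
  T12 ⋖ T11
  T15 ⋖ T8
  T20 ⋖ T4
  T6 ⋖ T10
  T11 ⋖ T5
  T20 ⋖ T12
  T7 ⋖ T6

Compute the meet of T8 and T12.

T20

Common lower bounds of {T8, T12}: T17, T18, T20, T7.
The greatest among these is T20.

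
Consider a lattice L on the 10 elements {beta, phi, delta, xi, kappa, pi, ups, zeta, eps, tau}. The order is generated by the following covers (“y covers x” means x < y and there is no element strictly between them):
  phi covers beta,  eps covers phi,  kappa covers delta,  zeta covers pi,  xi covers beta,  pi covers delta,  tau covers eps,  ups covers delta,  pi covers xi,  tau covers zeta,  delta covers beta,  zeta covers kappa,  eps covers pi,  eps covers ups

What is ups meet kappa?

delta

Common lower bounds of {ups, kappa}: beta, delta.
The greatest among these is delta.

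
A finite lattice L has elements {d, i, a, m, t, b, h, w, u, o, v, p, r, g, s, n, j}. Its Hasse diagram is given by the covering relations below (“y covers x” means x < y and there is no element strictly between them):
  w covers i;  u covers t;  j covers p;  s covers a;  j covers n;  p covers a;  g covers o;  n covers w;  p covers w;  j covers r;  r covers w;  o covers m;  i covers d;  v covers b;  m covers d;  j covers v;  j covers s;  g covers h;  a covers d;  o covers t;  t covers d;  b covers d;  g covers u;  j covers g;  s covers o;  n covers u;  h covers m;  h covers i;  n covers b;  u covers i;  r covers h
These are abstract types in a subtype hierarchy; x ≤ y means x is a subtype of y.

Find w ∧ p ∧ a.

Common lower bounds of {w, p, a}: d.
The greatest among these is d.

d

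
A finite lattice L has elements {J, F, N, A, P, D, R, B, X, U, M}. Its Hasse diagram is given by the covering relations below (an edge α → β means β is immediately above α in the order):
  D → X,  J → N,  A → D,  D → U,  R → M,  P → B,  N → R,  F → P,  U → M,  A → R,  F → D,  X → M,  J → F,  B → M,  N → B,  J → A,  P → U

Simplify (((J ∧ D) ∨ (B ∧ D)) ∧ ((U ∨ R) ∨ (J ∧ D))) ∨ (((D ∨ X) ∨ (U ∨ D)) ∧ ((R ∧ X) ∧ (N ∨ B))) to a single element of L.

J ∧ D = J
B ∧ D = F
J ∨ F = F
U ∨ R = M
J ∧ D = J
M ∨ J = M
F ∧ M = F
D ∨ X = X
U ∨ D = U
X ∨ U = M
R ∧ X = A
N ∨ B = B
A ∧ B = J
M ∧ J = J
F ∨ J = F

F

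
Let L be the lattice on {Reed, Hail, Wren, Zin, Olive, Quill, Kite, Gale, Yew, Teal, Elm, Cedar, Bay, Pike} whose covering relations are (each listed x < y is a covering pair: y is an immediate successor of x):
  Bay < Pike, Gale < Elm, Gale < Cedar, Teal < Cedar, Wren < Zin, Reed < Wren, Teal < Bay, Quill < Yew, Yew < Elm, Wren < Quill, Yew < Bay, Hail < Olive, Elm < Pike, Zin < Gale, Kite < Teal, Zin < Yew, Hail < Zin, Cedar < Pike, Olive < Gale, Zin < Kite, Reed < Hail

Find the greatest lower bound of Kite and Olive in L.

Hail

Common lower bounds of {Kite, Olive}: Hail, Reed.
The greatest among these is Hail.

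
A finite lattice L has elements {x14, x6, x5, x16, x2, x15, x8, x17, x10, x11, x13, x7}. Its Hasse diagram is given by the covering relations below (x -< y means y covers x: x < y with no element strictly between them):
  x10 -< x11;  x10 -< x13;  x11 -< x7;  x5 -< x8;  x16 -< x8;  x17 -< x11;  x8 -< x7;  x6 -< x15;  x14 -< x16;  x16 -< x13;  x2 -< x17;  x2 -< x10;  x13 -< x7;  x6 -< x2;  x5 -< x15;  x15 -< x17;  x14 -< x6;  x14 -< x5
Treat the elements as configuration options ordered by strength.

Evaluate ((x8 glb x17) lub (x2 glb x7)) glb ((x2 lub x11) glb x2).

x8 ∧ x17 = x5
x2 ∧ x7 = x2
x5 ∨ x2 = x17
x2 ∨ x11 = x11
x11 ∧ x2 = x2
x17 ∧ x2 = x2

x2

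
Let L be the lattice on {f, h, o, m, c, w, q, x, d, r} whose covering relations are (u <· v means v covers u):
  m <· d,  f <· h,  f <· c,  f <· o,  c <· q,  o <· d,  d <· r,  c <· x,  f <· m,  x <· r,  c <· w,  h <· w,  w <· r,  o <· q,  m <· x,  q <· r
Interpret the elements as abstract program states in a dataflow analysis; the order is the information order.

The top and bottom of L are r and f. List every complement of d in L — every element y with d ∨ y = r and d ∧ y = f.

Need y with d ∨ y = r and d ∧ y = f.
Checking each element gives: c, h, w.

c, h, w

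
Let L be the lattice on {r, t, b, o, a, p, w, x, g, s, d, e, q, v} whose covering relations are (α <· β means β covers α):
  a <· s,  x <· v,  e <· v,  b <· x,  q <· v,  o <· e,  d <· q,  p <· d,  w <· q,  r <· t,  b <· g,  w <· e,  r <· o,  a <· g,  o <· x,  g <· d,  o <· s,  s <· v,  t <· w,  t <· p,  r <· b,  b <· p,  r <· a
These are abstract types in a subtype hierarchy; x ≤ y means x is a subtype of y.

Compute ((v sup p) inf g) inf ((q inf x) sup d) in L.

g

v ∨ p = v
v ∧ g = g
q ∧ x = b
b ∨ d = d
g ∧ d = g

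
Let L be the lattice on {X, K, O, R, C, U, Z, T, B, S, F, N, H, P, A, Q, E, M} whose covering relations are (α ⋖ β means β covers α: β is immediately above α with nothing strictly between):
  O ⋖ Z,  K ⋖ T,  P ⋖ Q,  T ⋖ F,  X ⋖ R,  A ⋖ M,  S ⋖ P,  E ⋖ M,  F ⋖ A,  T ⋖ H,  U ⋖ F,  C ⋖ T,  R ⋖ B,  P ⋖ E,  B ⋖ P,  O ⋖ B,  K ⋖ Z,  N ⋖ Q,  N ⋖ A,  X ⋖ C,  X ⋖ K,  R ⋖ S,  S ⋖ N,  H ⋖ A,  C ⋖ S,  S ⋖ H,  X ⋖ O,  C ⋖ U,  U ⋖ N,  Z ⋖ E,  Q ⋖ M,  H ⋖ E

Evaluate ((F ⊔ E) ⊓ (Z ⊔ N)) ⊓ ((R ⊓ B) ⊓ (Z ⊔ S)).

R

F ∨ E = M
Z ∨ N = M
M ∧ M = M
R ∧ B = R
Z ∨ S = E
R ∧ E = R
M ∧ R = R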